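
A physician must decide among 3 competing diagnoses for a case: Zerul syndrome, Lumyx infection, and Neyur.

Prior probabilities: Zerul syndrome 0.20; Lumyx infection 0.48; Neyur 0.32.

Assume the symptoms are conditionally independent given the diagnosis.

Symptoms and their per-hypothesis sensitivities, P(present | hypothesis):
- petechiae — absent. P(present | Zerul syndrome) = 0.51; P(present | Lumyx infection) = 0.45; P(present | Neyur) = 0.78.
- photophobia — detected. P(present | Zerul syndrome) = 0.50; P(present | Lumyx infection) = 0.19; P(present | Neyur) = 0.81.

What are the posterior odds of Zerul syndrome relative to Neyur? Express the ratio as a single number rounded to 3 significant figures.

0.859

Unnormalized posterior weight (prior times the symptom likelihoods) for each of the two hypotheses (using 1 − P(present | H) for each absent symptom):
  Zerul syndrome: 0.20 × (1 − 0.51) × 0.50 = 0.049
  Neyur: 0.32 × (1 − 0.78) × 0.81 = 0.057024
Odds(Zerul syndrome : Neyur) = 0.049 / 0.057024 ≈ 0.859.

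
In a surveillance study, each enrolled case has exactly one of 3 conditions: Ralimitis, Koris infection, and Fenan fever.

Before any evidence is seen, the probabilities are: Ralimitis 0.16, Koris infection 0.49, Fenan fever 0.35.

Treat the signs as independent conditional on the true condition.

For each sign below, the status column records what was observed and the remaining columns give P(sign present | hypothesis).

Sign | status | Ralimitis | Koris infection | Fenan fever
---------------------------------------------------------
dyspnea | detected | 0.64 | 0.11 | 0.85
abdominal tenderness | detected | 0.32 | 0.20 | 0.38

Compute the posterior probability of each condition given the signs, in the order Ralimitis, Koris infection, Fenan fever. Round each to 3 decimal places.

0.209, 0.069, 0.722

By Bayes' rule with conditional independence, the unnormalized weight for each hypothesis is prior × ∏ likelihoods:
  Ralimitis: 0.16 × 0.64 × 0.32 = 0.032768
  Koris infection: 0.49 × 0.11 × 0.20 = 0.01078
  Fenan fever: 0.35 × 0.85 × 0.38 = 0.11305
Normalizing constant Z = 0.032768 + 0.01078 + 0.11305 = 0.1566.
P(Ralimitis | evidence) = 0.032768 / 0.1566 ≈ 0.209
P(Koris infection | evidence) = 0.01078 / 0.1566 ≈ 0.069
P(Fenan fever | evidence) = 0.11305 / 0.1566 ≈ 0.722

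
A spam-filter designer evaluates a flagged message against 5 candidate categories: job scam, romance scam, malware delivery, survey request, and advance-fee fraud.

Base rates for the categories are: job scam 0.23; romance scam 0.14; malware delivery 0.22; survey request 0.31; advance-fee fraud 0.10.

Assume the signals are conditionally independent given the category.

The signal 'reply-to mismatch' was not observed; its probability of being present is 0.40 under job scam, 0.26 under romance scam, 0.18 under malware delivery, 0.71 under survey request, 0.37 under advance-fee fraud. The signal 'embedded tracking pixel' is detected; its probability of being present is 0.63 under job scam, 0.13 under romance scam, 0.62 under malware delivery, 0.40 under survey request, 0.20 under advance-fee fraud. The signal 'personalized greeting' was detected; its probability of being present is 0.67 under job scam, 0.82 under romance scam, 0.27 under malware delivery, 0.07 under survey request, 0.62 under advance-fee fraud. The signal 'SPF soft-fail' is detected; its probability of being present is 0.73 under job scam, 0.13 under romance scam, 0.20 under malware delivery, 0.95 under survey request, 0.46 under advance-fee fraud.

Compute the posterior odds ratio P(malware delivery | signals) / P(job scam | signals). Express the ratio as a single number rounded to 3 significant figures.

0.142

The normalizing constant cancels in an odds ratio, so compute prior × likelihood for the two hypotheses only (using 1 − P(present | H) for each absent signal):
  malware delivery: 0.22 × (1 − 0.18) × 0.62 × 0.27 × 0.20 = 0.0060398
  job scam: 0.23 × (1 − 0.40) × 0.63 × 0.67 × 0.73 = 0.042522
Odds(malware delivery : job scam) = 0.0060398 / 0.042522 ≈ 0.142.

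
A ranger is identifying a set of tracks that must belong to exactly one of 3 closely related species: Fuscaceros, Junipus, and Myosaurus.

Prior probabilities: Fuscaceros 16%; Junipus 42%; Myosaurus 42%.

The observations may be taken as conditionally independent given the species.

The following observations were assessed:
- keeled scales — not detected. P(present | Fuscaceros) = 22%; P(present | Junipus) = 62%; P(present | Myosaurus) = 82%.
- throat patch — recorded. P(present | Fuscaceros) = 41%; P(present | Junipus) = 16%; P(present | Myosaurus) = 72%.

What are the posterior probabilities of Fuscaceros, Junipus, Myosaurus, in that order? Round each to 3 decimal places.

Multiply each prior by the joint likelihood of the evidence pattern (using 1 − P(present | H) for each absent observation):
  Fuscaceros: 0.16 × (1 − 0.22) × 0.41 = 0.051168
  Junipus: 0.42 × (1 − 0.62) × 0.16 = 0.025536
  Myosaurus: 0.42 × (1 − 0.82) × 0.72 = 0.054432
Marginal likelihood of the evidence = 0.13114.
P(Fuscaceros | evidence) = 0.051168 / 0.13114 ≈ 0.390
P(Junipus | evidence) = 0.025536 / 0.13114 ≈ 0.195
P(Myosaurus | evidence) = 0.054432 / 0.13114 ≈ 0.415

0.390, 0.195, 0.415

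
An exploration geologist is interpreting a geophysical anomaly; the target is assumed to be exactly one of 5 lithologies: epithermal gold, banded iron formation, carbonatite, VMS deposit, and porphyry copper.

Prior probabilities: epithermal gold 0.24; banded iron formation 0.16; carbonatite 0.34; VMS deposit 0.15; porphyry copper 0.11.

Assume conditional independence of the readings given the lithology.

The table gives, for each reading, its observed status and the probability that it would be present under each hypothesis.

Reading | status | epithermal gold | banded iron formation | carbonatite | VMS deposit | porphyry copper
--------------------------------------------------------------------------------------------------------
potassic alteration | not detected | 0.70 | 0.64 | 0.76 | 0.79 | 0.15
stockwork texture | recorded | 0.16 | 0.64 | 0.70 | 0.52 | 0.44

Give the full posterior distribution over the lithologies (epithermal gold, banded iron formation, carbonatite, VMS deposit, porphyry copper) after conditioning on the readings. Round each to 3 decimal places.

0.071, 0.226, 0.350, 0.100, 0.252

By Bayes' rule with conditional independence, the unnormalized weight for each hypothesis is prior × ∏ likelihoods (using 1 − P(present | H) for each absent reading):
  epithermal gold: 0.24 × (1 − 0.70) × 0.16 = 0.01152
  banded iron formation: 0.16 × (1 − 0.64) × 0.64 = 0.036864
  carbonatite: 0.34 × (1 − 0.76) × 0.70 = 0.05712
  VMS deposit: 0.15 × (1 − 0.79) × 0.52 = 0.01638
  porphyry copper: 0.11 × (1 − 0.15) × 0.44 = 0.04114
Normalizing constant Z = 0.01152 + 0.036864 + 0.05712 + 0.01638 + 0.04114 = 0.16302.
P(epithermal gold | evidence) = 0.01152 / 0.16302 ≈ 0.071
P(banded iron formation | evidence) = 0.036864 / 0.16302 ≈ 0.226
P(carbonatite | evidence) = 0.05712 / 0.16302 ≈ 0.350
P(VMS deposit | evidence) = 0.01638 / 0.16302 ≈ 0.100
P(porphyry copper | evidence) = 0.04114 / 0.16302 ≈ 0.252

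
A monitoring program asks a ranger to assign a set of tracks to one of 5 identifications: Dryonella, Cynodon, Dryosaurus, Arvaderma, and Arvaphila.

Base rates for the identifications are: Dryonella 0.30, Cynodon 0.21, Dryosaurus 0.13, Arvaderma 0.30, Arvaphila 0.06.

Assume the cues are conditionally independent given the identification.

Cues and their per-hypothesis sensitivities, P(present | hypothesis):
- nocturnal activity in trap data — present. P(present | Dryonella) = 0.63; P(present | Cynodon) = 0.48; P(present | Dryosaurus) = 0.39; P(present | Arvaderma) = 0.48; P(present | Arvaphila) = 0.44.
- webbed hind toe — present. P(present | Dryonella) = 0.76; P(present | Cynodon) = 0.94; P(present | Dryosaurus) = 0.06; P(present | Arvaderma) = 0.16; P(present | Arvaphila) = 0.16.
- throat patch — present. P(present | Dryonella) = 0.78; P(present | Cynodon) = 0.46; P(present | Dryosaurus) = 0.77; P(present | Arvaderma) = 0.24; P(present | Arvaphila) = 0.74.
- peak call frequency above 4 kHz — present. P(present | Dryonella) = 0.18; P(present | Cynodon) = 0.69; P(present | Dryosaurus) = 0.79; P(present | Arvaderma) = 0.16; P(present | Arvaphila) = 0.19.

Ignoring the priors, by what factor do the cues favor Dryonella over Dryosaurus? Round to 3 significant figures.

4.72

Joint likelihood of the cue pattern under each hypothesis:
  Dryonella: 0.63 × 0.76 × 0.78 × 0.18 = 0.067224
  Dryosaurus: 0.39 × 0.06 × 0.77 × 0.79 = 0.014234
Bayes factor = 0.067224 / 0.014234 ≈ 4.72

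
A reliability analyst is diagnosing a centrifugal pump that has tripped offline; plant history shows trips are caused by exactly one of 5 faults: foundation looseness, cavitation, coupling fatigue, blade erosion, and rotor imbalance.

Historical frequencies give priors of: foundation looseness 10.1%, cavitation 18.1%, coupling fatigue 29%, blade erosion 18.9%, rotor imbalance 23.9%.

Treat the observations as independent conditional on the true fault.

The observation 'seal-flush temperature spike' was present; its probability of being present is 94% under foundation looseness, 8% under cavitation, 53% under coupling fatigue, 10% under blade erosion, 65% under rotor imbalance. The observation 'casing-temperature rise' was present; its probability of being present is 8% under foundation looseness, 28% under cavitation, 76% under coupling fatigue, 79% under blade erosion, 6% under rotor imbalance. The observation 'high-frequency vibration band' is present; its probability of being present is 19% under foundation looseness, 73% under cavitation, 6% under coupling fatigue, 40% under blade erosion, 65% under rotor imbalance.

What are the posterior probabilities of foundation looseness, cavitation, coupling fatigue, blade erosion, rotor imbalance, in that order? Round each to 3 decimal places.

For each hypothesis, the unnormalized posterior weight is prior × product of the observation likelihoods:
  foundation looseness: 0.101 × 0.94 × 0.08 × 0.19 = 0.0014431
  cavitation: 0.181 × 0.08 × 0.28 × 0.73 = 0.0029597
  coupling fatigue: 0.290 × 0.53 × 0.76 × 0.06 = 0.0070087
  blade erosion: 0.189 × 0.10 × 0.79 × 0.40 = 0.0059724
  rotor imbalance: 0.239 × 0.65 × 0.06 × 0.65 = 0.0060586
Marginal likelihood of the evidence = 0.023443.
P(foundation looseness | evidence) = 0.0014431 / 0.023443 ≈ 0.062
P(cavitation | evidence) = 0.0029597 / 0.023443 ≈ 0.126
P(coupling fatigue | evidence) = 0.0070087 / 0.023443 ≈ 0.299
P(blade erosion | evidence) = 0.0059724 / 0.023443 ≈ 0.255
P(rotor imbalance | evidence) = 0.0060586 / 0.023443 ≈ 0.258

0.062, 0.126, 0.299, 0.255, 0.258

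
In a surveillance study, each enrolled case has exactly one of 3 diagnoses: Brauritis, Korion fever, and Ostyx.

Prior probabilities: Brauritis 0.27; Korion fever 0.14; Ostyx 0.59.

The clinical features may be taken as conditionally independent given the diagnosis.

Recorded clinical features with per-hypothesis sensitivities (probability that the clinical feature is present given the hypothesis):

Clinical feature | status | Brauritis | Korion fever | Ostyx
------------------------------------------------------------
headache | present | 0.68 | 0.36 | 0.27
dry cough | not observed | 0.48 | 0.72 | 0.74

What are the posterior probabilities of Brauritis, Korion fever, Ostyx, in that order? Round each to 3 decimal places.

0.632, 0.093, 0.274

For each hypothesis, the unnormalized posterior weight is prior × product of the clinical feature likelihoods (using 1 − P(present | H) for each absent clinical feature):
  Brauritis: 0.27 × 0.68 × (1 − 0.48) = 0.095472
  Korion fever: 0.14 × 0.36 × (1 − 0.72) = 0.014112
  Ostyx: 0.59 × 0.27 × (1 − 0.74) = 0.041418
Normalizing constant Z = 0.095472 + 0.014112 + 0.041418 = 0.151.
P(Brauritis | evidence) = 0.095472 / 0.151 ≈ 0.632
P(Korion fever | evidence) = 0.014112 / 0.151 ≈ 0.093
P(Ostyx | evidence) = 0.041418 / 0.151 ≈ 0.274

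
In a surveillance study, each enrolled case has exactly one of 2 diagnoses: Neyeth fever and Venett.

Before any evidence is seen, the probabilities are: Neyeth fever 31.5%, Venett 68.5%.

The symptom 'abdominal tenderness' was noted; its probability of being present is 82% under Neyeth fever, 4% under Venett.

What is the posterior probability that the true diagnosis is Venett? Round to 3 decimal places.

For each hypothesis, the unnormalized posterior weight is prior × likelihood:
  Neyeth fever: 0.315 × 0.82 = 0.2583
  Venett: 0.685 × 0.04 = 0.0274
Normalizing constant Z = 0.2583 + 0.0274 = 0.2857.
P(Venett | evidence) = 0.0274 / 0.2857 ≈ 0.096.

0.096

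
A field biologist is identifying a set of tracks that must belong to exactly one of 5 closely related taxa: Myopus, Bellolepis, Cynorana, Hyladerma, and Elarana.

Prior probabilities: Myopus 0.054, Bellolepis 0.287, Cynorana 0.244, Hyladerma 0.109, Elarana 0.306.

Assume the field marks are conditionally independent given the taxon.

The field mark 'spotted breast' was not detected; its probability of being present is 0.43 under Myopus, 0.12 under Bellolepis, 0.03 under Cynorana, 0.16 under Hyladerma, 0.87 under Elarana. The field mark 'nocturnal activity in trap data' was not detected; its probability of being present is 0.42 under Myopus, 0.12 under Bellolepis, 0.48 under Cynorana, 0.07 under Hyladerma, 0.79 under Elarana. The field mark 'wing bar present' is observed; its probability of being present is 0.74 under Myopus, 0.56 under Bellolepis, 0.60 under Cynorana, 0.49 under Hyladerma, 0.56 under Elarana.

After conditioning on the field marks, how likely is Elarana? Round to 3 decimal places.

0.018

Multiply each prior by the joint likelihood of the field mark pattern (using 1 − P(present | H) for each absent field mark):
  Myopus: 0.054 × (1 − 0.43) × (1 − 0.42) × 0.74 = 0.013211
  Bellolepis: 0.287 × (1 − 0.12) × (1 − 0.12) × 0.56 = 0.12446
  Cynorana: 0.244 × (1 − 0.03) × (1 − 0.48) × 0.60 = 0.073844
  Hyladerma: 0.109 × (1 − 0.16) × (1 − 0.07) × 0.49 = 0.041724
  Elarana: 0.306 × (1 − 0.87) × (1 − 0.79) × 0.56 = 0.0046781
Marginal likelihood of the evidence = 0.25792.
P(Elarana | evidence) = 0.0046781 / 0.25792 ≈ 0.018.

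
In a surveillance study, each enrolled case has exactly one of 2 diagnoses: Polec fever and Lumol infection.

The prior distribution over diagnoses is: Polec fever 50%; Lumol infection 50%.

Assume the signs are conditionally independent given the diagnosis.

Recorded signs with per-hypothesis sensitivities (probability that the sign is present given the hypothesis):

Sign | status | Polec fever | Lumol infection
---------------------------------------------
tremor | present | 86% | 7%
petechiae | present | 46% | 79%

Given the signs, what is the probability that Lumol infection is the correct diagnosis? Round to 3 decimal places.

0.123

For each hypothesis, the unnormalized posterior weight is prior × product of the sign likelihoods:
  Polec fever: 0.50 × 0.86 × 0.46 = 0.1978
  Lumol infection: 0.50 × 0.07 × 0.79 = 0.02765
The unnormalized weights sum to 0.22545.
P(Lumol infection | evidence) = 0.02765 / 0.22545 ≈ 0.123.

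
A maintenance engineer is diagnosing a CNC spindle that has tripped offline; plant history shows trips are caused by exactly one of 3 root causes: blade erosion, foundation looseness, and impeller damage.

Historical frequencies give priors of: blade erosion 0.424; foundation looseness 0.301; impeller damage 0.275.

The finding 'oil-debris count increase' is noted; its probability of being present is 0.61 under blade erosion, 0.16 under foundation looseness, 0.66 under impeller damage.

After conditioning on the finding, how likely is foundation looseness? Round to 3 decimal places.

By Bayes' rule, the unnormalized weight for each hypothesis is prior × likelihood:
  blade erosion: 0.424 × 0.61 = 0.25864
  foundation looseness: 0.301 × 0.16 = 0.04816
  impeller damage: 0.275 × 0.66 = 0.1815
Normalizing constant Z = 0.25864 + 0.04816 + 0.1815 = 0.4883.
P(foundation looseness | evidence) = 0.04816 / 0.4883 ≈ 0.099.

0.099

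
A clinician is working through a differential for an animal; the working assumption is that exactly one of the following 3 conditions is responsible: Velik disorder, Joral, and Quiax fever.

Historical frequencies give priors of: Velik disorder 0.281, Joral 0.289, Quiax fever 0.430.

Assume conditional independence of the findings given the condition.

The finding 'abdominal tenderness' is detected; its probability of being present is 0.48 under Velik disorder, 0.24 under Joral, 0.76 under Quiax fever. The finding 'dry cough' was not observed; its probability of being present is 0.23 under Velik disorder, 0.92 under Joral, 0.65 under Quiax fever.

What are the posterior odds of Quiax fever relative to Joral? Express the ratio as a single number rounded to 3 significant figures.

20.6

Unnormalized posterior weight (prior times the finding likelihoods) for each of the two hypotheses (using 1 − P(present | H) for each absent finding):
  Quiax fever: 0.430 × 0.76 × (1 − 0.65) = 0.11438
  Joral: 0.289 × 0.24 × (1 − 0.92) = 0.0055488
Posterior odds = 0.11438 / 0.0055488 ≈ 20.6.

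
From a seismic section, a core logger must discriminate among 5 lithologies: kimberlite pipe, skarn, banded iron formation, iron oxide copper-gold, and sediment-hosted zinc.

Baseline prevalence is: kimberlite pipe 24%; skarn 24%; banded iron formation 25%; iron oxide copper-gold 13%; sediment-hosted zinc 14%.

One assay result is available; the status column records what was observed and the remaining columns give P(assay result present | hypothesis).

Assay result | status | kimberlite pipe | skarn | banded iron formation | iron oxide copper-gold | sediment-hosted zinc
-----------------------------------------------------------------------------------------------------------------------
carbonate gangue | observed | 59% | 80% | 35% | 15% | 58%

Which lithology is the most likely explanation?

skarn

By Bayes' rule, the unnormalized weight for each hypothesis is prior × likelihood:
  kimberlite pipe: 0.24 × 0.59 = 0.1416
  skarn: 0.24 × 0.80 = 0.192
  banded iron formation: 0.25 × 0.35 = 0.0875
  iron oxide copper-gold: 0.13 × 0.15 = 0.0195
  sediment-hosted zinc: 0.14 × 0.58 = 0.0812
The unnormalized weights sum to 0.5218.
P(kimberlite pipe | evidence) ≈ 0.1416 / 0.5218 ≈ 0.271
P(skarn | evidence) ≈ 0.192 / 0.5218 ≈ 0.368
P(banded iron formation | evidence) ≈ 0.0875 / 0.5218 ≈ 0.168
P(iron oxide copper-gold | evidence) ≈ 0.0195 / 0.5218 ≈ 0.037
P(sediment-hosted zinc | evidence) ≈ 0.0812 / 0.5218 ≈ 0.156
The largest is 0.368, so skarn is most probable.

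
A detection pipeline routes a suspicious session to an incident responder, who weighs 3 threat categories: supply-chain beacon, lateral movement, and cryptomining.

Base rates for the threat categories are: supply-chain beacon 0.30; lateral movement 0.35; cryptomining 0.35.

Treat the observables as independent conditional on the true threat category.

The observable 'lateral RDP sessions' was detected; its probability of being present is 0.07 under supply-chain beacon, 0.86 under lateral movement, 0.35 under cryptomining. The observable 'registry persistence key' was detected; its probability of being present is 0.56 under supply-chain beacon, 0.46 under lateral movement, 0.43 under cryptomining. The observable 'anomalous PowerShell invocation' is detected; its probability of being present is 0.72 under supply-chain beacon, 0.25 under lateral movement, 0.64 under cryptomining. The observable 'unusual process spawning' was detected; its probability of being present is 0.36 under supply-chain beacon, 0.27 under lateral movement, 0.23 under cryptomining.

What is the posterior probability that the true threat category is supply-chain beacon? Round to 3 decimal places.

0.151

Multiply each prior by the joint likelihood of the observable pattern:
  supply-chain beacon: 0.30 × 0.07 × 0.56 × 0.72 × 0.36 = 0.0030482
  lateral movement: 0.35 × 0.86 × 0.46 × 0.25 × 0.27 = 0.009346
  cryptomining: 0.35 × 0.35 × 0.43 × 0.64 × 0.23 = 0.0077538
The unnormalized weights sum to 0.020148.
P(supply-chain beacon | evidence) = 0.0030482 / 0.020148 ≈ 0.151.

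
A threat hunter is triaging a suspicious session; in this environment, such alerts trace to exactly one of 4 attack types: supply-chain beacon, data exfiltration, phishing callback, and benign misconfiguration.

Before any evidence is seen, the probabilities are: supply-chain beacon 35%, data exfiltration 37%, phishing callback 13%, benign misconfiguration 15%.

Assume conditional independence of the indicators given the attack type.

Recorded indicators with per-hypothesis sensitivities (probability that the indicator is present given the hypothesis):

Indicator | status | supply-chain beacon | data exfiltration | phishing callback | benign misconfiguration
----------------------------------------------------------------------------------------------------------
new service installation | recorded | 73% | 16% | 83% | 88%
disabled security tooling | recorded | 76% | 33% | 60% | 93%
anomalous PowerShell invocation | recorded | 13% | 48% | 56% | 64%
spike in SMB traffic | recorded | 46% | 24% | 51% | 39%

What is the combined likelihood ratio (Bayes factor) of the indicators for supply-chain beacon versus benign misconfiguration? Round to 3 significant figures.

Take the product of per-indicator likelihoods under each hypothesis, then divide.
  supply-chain beacon: 0.73 × 0.76 × 0.13 × 0.46 = 0.033177
  benign misconfiguration: 0.88 × 0.93 × 0.64 × 0.39 = 0.20427
Bayes factor = 0.033177 / 0.20427 ≈ 0.162

0.162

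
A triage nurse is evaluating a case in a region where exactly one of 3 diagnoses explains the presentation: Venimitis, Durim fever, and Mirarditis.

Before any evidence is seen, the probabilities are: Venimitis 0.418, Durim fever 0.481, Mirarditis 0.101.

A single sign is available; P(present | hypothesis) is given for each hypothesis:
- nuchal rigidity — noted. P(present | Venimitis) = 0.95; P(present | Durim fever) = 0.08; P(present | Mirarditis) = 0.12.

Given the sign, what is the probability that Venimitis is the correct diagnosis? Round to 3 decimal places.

0.887

For each hypothesis, the unnormalized posterior weight is prior × likelihood:
  Venimitis: 0.418 × 0.95 = 0.3971
  Durim fever: 0.481 × 0.08 = 0.03848
  Mirarditis: 0.101 × 0.12 = 0.01212
Normalizing constant Z = 0.3971 + 0.03848 + 0.01212 = 0.4477.
P(Venimitis | evidence) = 0.3971 / 0.4477 ≈ 0.887.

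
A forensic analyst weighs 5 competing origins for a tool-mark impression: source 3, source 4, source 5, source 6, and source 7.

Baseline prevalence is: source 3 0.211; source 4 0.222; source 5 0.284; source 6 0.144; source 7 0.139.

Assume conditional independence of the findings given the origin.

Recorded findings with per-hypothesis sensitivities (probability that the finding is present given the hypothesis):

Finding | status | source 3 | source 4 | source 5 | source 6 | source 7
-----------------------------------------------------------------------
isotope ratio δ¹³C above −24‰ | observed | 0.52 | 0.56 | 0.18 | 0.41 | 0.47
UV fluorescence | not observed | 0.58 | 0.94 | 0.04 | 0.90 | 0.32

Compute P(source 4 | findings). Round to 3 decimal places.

By Bayes' rule with conditional independence, the unnormalized weight for each hypothesis is prior × ∏ likelihoods (using 1 − P(present | H) for each absent finding):
  source 3: 0.211 × 0.52 × (1 − 0.58) = 0.046082
  source 4: 0.222 × 0.56 × (1 − 0.94) = 0.0074592
  source 5: 0.284 × 0.18 × (1 − 0.04) = 0.049075
  source 6: 0.144 × 0.41 × (1 − 0.90) = 0.005904
  source 7: 0.139 × 0.47 × (1 − 0.32) = 0.044424
Normalizing constant Z = 0.046082 + 0.0074592 + 0.049075 + 0.005904 + 0.044424 = 0.15295.
P(source 4 | evidence) = 0.0074592 / 0.15295 ≈ 0.049.

0.049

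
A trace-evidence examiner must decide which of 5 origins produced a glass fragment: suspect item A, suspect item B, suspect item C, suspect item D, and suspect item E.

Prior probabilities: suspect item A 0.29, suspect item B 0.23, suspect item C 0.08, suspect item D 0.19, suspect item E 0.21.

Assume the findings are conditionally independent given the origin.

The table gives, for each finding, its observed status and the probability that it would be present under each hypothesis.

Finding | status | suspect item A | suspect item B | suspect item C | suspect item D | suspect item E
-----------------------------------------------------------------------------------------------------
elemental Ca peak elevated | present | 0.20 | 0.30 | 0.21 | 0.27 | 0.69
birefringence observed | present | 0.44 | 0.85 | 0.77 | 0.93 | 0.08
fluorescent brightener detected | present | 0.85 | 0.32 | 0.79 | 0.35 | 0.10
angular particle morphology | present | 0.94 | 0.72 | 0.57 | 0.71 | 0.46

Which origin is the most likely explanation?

By Bayes' rule with conditional independence, the unnormalized weight for each hypothesis is prior × ∏ likelihoods:
  suspect item A: 0.29 × 0.20 × 0.44 × 0.85 × 0.94 = 0.02039
  suspect item B: 0.23 × 0.30 × 0.85 × 0.32 × 0.72 = 0.013513
  suspect item C: 0.08 × 0.21 × 0.77 × 0.79 × 0.57 = 0.0058251
  suspect item D: 0.19 × 0.27 × 0.93 × 0.35 × 0.71 = 0.011856
  suspect item E: 0.21 × 0.69 × 0.08 × 0.10 × 0.46 = 0.00053323
Normalizing constant Z = 0.02039 + 0.013513 + 0.0058251 + 0.011856 + 0.00053323 = 0.052117.
P(suspect item A | evidence) ≈ 0.02039 / 0.052117 ≈ 0.391
P(suspect item B | evidence) ≈ 0.013513 / 0.052117 ≈ 0.259
P(suspect item C | evidence) ≈ 0.0058251 / 0.052117 ≈ 0.112
P(suspect item D | evidence) ≈ 0.011856 / 0.052117 ≈ 0.227
P(suspect item E | evidence) ≈ 0.00053323 / 0.052117 ≈ 0.010
The largest is 0.391, so suspect item A is most probable.

suspect item A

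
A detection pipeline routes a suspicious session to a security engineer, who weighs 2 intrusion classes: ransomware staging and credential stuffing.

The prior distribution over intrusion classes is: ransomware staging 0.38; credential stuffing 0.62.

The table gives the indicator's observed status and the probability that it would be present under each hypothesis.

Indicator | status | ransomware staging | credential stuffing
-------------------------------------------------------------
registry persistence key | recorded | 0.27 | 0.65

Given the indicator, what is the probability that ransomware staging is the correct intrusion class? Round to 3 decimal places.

0.203

Multiply each prior by the likelihood of the indicator:
  ransomware staging: 0.38 × 0.27 = 0.1026
  credential stuffing: 0.62 × 0.65 = 0.403
Marginal likelihood of the evidence = 0.5056.
P(ransomware staging | evidence) = 0.1026 / 0.5056 ≈ 0.203.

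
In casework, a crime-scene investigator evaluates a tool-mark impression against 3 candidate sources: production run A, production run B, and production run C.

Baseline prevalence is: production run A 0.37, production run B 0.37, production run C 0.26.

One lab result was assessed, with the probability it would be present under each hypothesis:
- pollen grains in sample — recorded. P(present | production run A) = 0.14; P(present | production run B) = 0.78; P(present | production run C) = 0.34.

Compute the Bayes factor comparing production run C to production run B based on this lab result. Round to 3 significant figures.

0.436

The Bayes factor is the ratio of the two likelihoods.
  production run C: 0.34
  production run B: 0.78
Bayes factor = 0.34 / 0.78 ≈ 0.436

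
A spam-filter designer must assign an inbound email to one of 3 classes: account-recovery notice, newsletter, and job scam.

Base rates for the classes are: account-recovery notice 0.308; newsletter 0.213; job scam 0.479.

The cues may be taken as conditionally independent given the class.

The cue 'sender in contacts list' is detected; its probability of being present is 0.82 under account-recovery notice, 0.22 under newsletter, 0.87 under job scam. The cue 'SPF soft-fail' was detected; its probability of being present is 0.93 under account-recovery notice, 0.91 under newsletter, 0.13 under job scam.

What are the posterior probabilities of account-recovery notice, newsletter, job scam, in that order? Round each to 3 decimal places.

0.708, 0.129, 0.163

For each hypothesis, the unnormalized posterior weight is prior × product of the cue likelihoods:
  account-recovery notice: 0.308 × 0.82 × 0.93 = 0.23488
  newsletter: 0.213 × 0.22 × 0.91 = 0.042643
  job scam: 0.479 × 0.87 × 0.13 = 0.054175
Marginal likelihood of the evidence = 0.3317.
P(account-recovery notice | evidence) = 0.23488 / 0.3317 ≈ 0.708
P(newsletter | evidence) = 0.042643 / 0.3317 ≈ 0.129
P(job scam | evidence) = 0.054175 / 0.3317 ≈ 0.163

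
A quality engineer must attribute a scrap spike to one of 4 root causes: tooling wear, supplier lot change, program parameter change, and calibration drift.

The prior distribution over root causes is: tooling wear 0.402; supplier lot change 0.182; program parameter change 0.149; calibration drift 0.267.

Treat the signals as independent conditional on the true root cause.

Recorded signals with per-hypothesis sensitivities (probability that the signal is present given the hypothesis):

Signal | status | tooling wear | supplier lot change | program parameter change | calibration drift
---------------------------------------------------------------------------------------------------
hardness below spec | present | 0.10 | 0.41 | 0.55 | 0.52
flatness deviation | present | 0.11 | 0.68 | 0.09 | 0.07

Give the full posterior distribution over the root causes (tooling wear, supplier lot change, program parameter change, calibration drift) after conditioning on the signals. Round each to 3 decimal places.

0.061, 0.702, 0.102, 0.135

Multiply each prior by the joint likelihood of the signal pattern:
  tooling wear: 0.402 × 0.10 × 0.11 = 0.004422
  supplier lot change: 0.182 × 0.41 × 0.68 = 0.050742
  program parameter change: 0.149 × 0.55 × 0.09 = 0.0073755
  calibration drift: 0.267 × 0.52 × 0.07 = 0.0097188
Marginal likelihood of the evidence = 0.072258.
P(tooling wear | evidence) = 0.004422 / 0.072258 ≈ 0.061
P(supplier lot change | evidence) = 0.050742 / 0.072258 ≈ 0.702
P(program parameter change | evidence) = 0.0073755 / 0.072258 ≈ 0.102
P(calibration drift | evidence) = 0.0097188 / 0.072258 ≈ 0.135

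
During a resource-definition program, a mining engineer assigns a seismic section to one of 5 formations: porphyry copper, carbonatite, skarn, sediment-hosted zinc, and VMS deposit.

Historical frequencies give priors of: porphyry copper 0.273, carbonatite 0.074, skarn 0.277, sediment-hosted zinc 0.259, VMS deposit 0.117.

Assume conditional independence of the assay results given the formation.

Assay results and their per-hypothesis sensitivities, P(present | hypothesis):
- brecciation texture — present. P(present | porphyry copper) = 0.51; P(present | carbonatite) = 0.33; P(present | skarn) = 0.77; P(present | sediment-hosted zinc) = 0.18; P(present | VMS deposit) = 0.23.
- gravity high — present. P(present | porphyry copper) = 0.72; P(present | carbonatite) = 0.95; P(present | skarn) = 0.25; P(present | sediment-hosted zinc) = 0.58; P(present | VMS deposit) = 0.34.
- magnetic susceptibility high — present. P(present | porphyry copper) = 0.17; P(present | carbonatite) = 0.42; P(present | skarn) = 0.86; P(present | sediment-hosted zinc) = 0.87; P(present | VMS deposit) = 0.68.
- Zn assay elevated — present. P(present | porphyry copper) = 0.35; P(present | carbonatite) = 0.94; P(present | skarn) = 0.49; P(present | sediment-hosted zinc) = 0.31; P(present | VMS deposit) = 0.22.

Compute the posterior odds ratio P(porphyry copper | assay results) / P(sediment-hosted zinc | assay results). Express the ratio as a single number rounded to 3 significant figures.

The normalizing constant cancels in an odds ratio, so compute prior × likelihood for the two hypotheses only:
  porphyry copper: 0.273 × 0.51 × 0.72 × 0.17 × 0.35 = 0.0059646
  sediment-hosted zinc: 0.259 × 0.18 × 0.58 × 0.87 × 0.31 = 0.0072926
Posterior odds = 0.0059646 / 0.0072926 ≈ 0.818.

0.818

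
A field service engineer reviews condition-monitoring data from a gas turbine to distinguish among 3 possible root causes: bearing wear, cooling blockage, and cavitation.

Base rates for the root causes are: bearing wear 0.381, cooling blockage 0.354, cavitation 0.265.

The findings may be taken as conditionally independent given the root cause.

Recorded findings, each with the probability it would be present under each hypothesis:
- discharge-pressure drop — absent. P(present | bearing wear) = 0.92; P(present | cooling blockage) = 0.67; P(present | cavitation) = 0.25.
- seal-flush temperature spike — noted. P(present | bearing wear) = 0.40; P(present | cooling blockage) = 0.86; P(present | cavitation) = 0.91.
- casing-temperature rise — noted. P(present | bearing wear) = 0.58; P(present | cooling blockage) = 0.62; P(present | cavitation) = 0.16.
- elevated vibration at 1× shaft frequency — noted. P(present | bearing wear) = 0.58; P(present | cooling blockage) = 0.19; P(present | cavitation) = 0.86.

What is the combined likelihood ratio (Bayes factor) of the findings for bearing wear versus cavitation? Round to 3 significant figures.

Take the product of per-finding likelihoods under each hypothesis (using 1 − P(present | H) for each absent finding), then divide.
  bearing wear: (1 − 0.92) × 0.40 × 0.58 × 0.58 = 0.010765
  cavitation: (1 − 0.25) × 0.91 × 0.16 × 0.86 = 0.093912
Bayes factor = 0.010765 / 0.093912 ≈ 0.115

0.115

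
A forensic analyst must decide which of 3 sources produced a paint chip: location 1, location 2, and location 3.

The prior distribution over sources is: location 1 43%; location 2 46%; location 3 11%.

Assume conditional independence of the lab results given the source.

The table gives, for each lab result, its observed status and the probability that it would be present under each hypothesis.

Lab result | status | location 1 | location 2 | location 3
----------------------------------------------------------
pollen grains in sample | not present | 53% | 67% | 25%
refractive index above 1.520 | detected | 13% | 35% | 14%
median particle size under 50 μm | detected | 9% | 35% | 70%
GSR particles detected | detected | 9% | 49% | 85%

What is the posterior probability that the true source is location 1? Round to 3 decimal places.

0.013

By Bayes' rule with conditional independence, the unnormalized weight for each hypothesis is prior × ∏ likelihoods (using 1 − P(present | H) for each absent lab result):
  location 1: 0.43 × (1 − 0.53) × 0.13 × 0.09 × 0.09 = 0.00021281
  location 2: 0.46 × (1 − 0.67) × 0.35 × 0.35 × 0.49 = 0.0091118
  location 3: 0.11 × (1 − 0.25) × 0.14 × 0.70 × 0.85 = 0.0068722
Normalizing constant Z = 0.00021281 + 0.0091118 + 0.0068722 = 0.016197.
P(location 1 | evidence) = 0.00021281 / 0.016197 ≈ 0.013.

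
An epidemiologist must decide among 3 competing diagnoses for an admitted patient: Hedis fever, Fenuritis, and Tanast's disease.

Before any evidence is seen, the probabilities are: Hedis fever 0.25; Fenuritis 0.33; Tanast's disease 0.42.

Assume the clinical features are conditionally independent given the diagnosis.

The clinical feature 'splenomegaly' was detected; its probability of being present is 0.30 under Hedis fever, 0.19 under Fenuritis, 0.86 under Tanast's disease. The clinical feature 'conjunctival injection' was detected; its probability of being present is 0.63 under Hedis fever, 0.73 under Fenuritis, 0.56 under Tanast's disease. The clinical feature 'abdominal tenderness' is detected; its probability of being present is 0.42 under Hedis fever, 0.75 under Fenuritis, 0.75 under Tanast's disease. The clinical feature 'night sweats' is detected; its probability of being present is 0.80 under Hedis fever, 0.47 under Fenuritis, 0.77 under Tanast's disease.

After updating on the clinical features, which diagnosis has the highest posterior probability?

Tanast's disease

For each hypothesis, the unnormalized posterior weight is prior × product of the clinical feature likelihoods:
  Hedis fever: 0.25 × 0.30 × 0.63 × 0.42 × 0.80 = 0.015876
  Fenuritis: 0.33 × 0.19 × 0.73 × 0.75 × 0.47 = 0.016134
  Tanast's disease: 0.42 × 0.86 × 0.56 × 0.75 × 0.77 = 0.11681
Normalizing constant Z = 0.015876 + 0.016134 + 0.11681 = 0.14882.
P(Hedis fever | evidence) ≈ 0.015876 / 0.14882 ≈ 0.107
P(Fenuritis | evidence) ≈ 0.016134 / 0.14882 ≈ 0.108
P(Tanast's disease | evidence) ≈ 0.11681 / 0.14882 ≈ 0.785
The largest is 0.785, so Tanast's disease is most probable.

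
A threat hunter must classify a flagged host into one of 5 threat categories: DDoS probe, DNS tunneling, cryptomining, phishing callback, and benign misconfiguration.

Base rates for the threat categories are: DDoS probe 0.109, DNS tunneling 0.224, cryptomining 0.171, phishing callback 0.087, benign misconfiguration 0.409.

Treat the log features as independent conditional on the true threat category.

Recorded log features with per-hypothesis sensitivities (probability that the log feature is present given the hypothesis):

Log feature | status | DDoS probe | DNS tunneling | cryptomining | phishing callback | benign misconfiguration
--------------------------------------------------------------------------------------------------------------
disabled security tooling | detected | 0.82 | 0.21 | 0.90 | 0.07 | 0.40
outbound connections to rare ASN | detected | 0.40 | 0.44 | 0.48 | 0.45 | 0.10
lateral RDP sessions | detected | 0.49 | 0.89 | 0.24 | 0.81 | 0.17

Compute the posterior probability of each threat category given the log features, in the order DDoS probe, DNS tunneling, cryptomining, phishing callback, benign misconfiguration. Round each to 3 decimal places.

Multiply each prior by the joint likelihood of the log feature pattern:
  DDoS probe: 0.109 × 0.82 × 0.40 × 0.49 = 0.017518
  DNS tunneling: 0.224 × 0.21 × 0.44 × 0.89 = 0.018421
  cryptomining: 0.171 × 0.90 × 0.48 × 0.24 = 0.017729
  phishing callback: 0.087 × 0.07 × 0.45 × 0.81 = 0.0022198
  benign misconfiguration: 0.409 × 0.40 × 0.10 × 0.17 = 0.0027812
The unnormalized weights sum to 0.05867.
P(DDoS probe | evidence) = 0.017518 / 0.05867 ≈ 0.299
P(DNS tunneling | evidence) = 0.018421 / 0.05867 ≈ 0.314
P(cryptomining | evidence) = 0.017729 / 0.05867 ≈ 0.302
P(phishing callback | evidence) = 0.0022198 / 0.05867 ≈ 0.038
P(benign misconfiguration | evidence) = 0.0027812 / 0.05867 ≈ 0.047

0.299, 0.314, 0.302, 0.038, 0.047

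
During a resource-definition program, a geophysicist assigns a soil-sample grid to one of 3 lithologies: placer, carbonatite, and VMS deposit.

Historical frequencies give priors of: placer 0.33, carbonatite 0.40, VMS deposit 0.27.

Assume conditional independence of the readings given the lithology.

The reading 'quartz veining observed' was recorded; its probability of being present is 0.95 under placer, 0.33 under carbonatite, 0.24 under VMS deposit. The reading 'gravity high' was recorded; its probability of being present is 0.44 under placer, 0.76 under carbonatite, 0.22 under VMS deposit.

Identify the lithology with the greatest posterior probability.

placer

By Bayes' rule with conditional independence, the unnormalized weight for each hypothesis is prior × ∏ likelihoods:
  placer: 0.33 × 0.95 × 0.44 = 0.13794
  carbonatite: 0.40 × 0.33 × 0.76 = 0.10032
  VMS deposit: 0.27 × 0.24 × 0.22 = 0.014256
The unnormalized weights sum to 0.25252.
P(placer | evidence) ≈ 0.13794 / 0.25252 ≈ 0.546
P(carbonatite | evidence) ≈ 0.10032 / 0.25252 ≈ 0.397
P(VMS deposit | evidence) ≈ 0.014256 / 0.25252 ≈ 0.056
The largest is 0.546, so placer is most probable.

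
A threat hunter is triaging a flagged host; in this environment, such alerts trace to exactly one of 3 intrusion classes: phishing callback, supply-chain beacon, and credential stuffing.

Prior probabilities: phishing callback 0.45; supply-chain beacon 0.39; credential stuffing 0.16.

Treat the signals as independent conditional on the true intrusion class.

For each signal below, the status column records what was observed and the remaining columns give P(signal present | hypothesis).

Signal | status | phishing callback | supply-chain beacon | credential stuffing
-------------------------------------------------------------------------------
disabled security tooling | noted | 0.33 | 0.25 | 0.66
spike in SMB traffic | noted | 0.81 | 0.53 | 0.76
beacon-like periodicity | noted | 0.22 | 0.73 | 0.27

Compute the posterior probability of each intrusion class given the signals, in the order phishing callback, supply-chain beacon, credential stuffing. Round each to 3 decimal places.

0.308, 0.439, 0.252

By Bayes' rule with conditional independence, the unnormalized weight for each hypothesis is prior × ∏ likelihoods:
  phishing callback: 0.45 × 0.33 × 0.81 × 0.22 = 0.026463
  supply-chain beacon: 0.39 × 0.25 × 0.53 × 0.73 = 0.037723
  credential stuffing: 0.16 × 0.66 × 0.76 × 0.27 = 0.021669
The unnormalized weights sum to 0.085855.
P(phishing callback | evidence) = 0.026463 / 0.085855 ≈ 0.308
P(supply-chain beacon | evidence) = 0.037723 / 0.085855 ≈ 0.439
P(credential stuffing | evidence) = 0.021669 / 0.085855 ≈ 0.252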